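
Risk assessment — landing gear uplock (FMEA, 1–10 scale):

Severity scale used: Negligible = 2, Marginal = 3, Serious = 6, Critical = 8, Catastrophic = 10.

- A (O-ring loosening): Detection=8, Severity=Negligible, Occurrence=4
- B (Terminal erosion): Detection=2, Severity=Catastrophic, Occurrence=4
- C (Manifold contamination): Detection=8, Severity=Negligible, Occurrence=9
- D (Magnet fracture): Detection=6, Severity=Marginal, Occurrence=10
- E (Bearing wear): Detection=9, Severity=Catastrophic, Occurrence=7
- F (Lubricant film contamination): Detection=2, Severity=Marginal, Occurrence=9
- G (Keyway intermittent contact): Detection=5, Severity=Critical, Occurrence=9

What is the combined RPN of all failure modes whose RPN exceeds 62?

1458

RPN = Severity × Occurrence × Detection:
  A: 2 × 4 × 8 = 64
  B: 10 × 4 × 2 = 80
  C: 2 × 9 × 8 = 144
  D: 3 × 10 × 6 = 180
  E: 10 × 7 × 9 = 630
  F: 3 × 9 × 2 = 54
  G: 8 × 9 × 5 = 360
RPN > 62: A (64), B (80), C (144), D (180), E (630), G (360).
Sum: 64 + 80 + 144 + 180 + 630 + 360 = 1458.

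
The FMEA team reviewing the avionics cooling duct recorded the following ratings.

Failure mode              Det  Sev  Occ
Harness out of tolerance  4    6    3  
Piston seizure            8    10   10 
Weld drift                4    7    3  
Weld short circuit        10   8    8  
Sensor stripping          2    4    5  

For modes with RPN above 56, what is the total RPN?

RPN = Severity × Occurrence × Detection:
  Harness out of tolerance: 6 × 3 × 4 = 72
  Piston seizure: 10 × 10 × 8 = 800
  Weld drift: 7 × 3 × 4 = 84
  Weld short circuit: 8 × 8 × 10 = 640
  Sensor stripping: 4 × 5 × 2 = 40
RPN > 56: Harness out of tolerance (72), Piston seizure (800), Weld drift (84), Weld short circuit (640).
Sum: 72 + 800 + 84 + 640 = 1596.

1596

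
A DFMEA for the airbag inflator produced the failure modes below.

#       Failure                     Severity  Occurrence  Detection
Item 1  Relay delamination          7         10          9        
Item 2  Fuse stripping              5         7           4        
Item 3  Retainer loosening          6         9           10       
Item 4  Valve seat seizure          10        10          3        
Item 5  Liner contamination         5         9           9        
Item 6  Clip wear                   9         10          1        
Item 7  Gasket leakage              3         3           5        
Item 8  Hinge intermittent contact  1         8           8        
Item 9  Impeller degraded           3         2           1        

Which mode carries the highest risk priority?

RPN = Severity × Occurrence × Detection:
  Item 1: 7 × 10 × 9 = 630
  Item 2: 5 × 7 × 4 = 140
  Item 3: 6 × 9 × 10 = 540
  Item 4: 10 × 10 × 3 = 300
  Item 5: 5 × 9 × 9 = 405
  Item 6: 9 × 10 × 1 = 90
  Item 7: 3 × 3 × 5 = 45
  Item 8: 1 × 8 × 8 = 64
  Item 9: 3 × 2 × 1 = 6
Highest RPN is 630 → Item 1.

Item 1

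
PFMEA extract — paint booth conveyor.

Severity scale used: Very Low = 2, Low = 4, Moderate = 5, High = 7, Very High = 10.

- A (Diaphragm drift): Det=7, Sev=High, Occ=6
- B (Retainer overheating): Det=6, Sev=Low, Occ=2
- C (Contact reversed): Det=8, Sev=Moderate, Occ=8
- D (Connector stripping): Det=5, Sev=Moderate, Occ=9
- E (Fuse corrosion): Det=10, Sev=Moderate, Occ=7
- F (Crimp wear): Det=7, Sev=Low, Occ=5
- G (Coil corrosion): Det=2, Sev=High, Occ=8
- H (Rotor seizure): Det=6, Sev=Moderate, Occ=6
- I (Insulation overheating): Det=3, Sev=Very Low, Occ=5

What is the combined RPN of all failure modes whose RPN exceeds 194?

RPN = Severity × Occurrence × Detection:
  A: 7 × 6 × 7 = 294
  B: 4 × 2 × 6 = 48
  C: 5 × 8 × 8 = 320
  D: 5 × 9 × 5 = 225
  E: 5 × 7 × 10 = 350
  F: 4 × 5 × 7 = 140
  G: 7 × 8 × 2 = 112
  H: 5 × 6 × 6 = 180
  I: 2 × 5 × 3 = 30
RPN > 194: A (294), C (320), D (225), E (350).
Sum: 294 + 320 + 225 + 350 = 1189.

1189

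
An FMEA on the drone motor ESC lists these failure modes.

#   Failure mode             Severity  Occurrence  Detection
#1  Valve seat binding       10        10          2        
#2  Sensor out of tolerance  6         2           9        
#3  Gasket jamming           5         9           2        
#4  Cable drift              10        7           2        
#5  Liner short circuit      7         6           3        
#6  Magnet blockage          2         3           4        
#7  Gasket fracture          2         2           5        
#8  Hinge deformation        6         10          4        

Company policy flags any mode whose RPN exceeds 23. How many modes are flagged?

RPN = Severity × Occurrence × Detection:
  #1: 10 × 10 × 2 = 200
  #2: 6 × 2 × 9 = 108
  #3: 5 × 9 × 2 = 90
  #4: 10 × 7 × 2 = 140
  #5: 7 × 6 × 3 = 126
  #6: 2 × 3 × 4 = 24
  #7: 2 × 2 × 5 = 20
  #8: 6 × 10 × 4 = 240
Modes with RPN > 23: #1 (200), #2 (108), #3 (90), #4 (140), #5 (126), #6 (24), #8 (240) → 7.

7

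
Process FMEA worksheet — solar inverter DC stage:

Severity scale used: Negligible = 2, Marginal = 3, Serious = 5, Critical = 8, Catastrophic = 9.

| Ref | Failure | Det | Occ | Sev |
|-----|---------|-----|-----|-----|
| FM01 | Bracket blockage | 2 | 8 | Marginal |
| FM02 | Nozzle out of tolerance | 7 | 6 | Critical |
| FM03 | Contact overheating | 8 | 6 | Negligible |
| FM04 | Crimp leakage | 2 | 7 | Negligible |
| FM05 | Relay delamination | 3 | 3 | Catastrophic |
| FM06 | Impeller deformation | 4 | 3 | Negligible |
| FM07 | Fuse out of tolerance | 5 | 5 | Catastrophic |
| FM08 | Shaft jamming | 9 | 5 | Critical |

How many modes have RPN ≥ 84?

4

RPN = Severity × Occurrence × Detection:
  FM01: 3 × 8 × 2 = 48
  FM02: 8 × 6 × 7 = 336
  FM03: 2 × 6 × 8 = 96
  FM04: 2 × 7 × 2 = 28
  FM05: 9 × 3 × 3 = 81
  FM06: 2 × 3 × 4 = 24
  FM07: 9 × 5 × 5 = 225
  FM08: 8 × 5 × 9 = 360
Modes with RPN ≥ 84: FM02 (336), FM03 (96), FM07 (225), FM08 (360) → 4.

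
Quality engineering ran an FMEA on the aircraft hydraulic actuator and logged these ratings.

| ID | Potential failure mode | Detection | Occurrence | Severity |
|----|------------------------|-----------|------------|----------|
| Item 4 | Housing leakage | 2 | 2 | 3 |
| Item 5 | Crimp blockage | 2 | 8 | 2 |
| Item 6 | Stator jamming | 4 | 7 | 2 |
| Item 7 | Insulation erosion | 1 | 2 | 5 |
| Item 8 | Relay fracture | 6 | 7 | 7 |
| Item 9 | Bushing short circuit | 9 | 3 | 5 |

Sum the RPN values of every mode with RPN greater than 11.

RPN = Severity × Occurrence × Detection:
  Item 4: 3 × 2 × 2 = 12
  Item 5: 2 × 8 × 2 = 32
  Item 6: 2 × 7 × 4 = 56
  Item 7: 5 × 2 × 1 = 10
  Item 8: 7 × 7 × 6 = 294
  Item 9: 5 × 3 × 9 = 135
RPN > 11: Item 4 (12), Item 5 (32), Item 6 (56), Item 8 (294), Item 9 (135).
Sum: 12 + 32 + 56 + 294 + 135 = 529.

529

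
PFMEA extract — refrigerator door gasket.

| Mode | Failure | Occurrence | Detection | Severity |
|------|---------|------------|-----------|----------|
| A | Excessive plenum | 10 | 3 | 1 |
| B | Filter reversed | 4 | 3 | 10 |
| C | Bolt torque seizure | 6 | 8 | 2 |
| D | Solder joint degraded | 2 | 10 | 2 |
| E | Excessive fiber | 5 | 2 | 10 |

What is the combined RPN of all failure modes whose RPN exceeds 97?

220

RPN = Severity × Occurrence × Detection:
  A: 1 × 10 × 3 = 30
  B: 10 × 4 × 3 = 120
  C: 2 × 6 × 8 = 96
  D: 2 × 2 × 10 = 40
  E: 10 × 5 × 2 = 100
RPN > 97: B (120), E (100).
Sum: 120 + 100 = 220.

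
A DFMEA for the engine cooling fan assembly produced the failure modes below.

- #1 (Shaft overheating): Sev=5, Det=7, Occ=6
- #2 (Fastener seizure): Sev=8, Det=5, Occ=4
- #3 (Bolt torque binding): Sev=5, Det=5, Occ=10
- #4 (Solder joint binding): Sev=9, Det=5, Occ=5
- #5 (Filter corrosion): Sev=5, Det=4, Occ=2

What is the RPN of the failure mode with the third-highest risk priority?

RPN = Severity × Occurrence × Detection:
  #1: 5 × 6 × 7 = 210
  #2: 8 × 4 × 5 = 160
  #3: 5 × 10 × 5 = 250
  #4: 9 × 5 × 5 = 225
  #5: 5 × 2 × 4 = 40
Sorted descending: 250, 225, 210, 160, 40.
The third-highest RPN is 210 (#1).

210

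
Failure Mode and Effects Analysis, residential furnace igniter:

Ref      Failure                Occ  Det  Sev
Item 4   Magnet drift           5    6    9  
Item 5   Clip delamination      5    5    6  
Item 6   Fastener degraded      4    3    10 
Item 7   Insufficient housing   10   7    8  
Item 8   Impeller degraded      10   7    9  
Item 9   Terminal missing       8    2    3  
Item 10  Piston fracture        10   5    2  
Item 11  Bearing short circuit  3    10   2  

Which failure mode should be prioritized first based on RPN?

RPN = Severity × Occurrence × Detection:
  Item 4: 9 × 5 × 6 = 270
  Item 5: 6 × 5 × 5 = 150
  Item 6: 10 × 4 × 3 = 120
  Item 7: 8 × 10 × 7 = 560
  Item 8: 9 × 10 × 7 = 630
  Item 9: 3 × 8 × 2 = 48
  Item 10: 2 × 10 × 5 = 100
  Item 11: 2 × 3 × 10 = 60
Highest RPN is 630 → Item 8.

Item 8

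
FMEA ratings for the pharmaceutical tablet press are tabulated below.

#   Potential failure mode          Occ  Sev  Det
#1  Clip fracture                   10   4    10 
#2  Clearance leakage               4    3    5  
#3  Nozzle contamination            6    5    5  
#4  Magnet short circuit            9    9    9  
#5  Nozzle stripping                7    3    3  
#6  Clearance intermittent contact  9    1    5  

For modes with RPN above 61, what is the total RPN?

1342

RPN = Severity × Occurrence × Detection:
  #1: 4 × 10 × 10 = 400
  #2: 3 × 4 × 5 = 60
  #3: 5 × 6 × 5 = 150
  #4: 9 × 9 × 9 = 729
  #5: 3 × 7 × 3 = 63
  #6: 1 × 9 × 5 = 45
RPN > 61: #1 (400), #3 (150), #4 (729), #5 (63).
Sum: 400 + 150 + 729 + 63 = 1342.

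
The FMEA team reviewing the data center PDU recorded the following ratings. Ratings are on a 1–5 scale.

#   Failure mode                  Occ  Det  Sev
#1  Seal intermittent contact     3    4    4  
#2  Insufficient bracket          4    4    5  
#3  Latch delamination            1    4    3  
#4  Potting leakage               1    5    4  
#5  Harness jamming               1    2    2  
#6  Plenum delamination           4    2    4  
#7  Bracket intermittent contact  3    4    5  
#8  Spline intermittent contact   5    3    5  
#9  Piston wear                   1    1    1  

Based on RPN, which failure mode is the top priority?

RPN = Severity × Occurrence × Detection:
  #1: 4 × 3 × 4 = 48
  #2: 5 × 4 × 4 = 80
  #3: 3 × 1 × 4 = 12
  #4: 4 × 1 × 5 = 20
  #5: 2 × 1 × 2 = 4
  #6: 4 × 4 × 2 = 32
  #7: 5 × 3 × 4 = 60
  #8: 5 × 5 × 3 = 75
  #9: 1 × 1 × 1 = 1
Highest RPN is 80 → #2.

#2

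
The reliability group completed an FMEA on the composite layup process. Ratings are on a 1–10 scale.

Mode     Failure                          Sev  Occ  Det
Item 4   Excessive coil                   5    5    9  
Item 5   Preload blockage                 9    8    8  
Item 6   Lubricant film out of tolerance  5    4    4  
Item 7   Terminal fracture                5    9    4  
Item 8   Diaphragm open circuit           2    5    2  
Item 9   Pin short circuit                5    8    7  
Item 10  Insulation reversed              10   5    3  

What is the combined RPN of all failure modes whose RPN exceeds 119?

RPN = Severity × Occurrence × Detection:
  Item 4: 5 × 5 × 9 = 225
  Item 5: 9 × 8 × 8 = 576
  Item 6: 5 × 4 × 4 = 80
  Item 7: 5 × 9 × 4 = 180
  Item 8: 2 × 5 × 2 = 20
  Item 9: 5 × 8 × 7 = 280
  Item 10: 10 × 5 × 3 = 150
RPN > 119: Item 4 (225), Item 5 (576), Item 7 (180), Item 9 (280), Item 10 (150).
Sum: 225 + 576 + 180 + 280 + 150 = 1411.

1411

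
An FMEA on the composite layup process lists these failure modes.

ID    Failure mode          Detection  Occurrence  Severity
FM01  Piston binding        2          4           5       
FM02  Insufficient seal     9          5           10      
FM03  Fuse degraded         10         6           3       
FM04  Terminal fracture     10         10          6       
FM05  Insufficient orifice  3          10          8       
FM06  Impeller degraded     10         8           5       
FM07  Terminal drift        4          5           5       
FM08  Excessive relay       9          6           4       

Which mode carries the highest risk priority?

RPN = Severity × Occurrence × Detection:
  FM01: 5 × 4 × 2 = 40
  FM02: 10 × 5 × 9 = 450
  FM03: 3 × 6 × 10 = 180
  FM04: 6 × 10 × 10 = 600
  FM05: 8 × 10 × 3 = 240
  FM06: 5 × 8 × 10 = 400
  FM07: 5 × 5 × 4 = 100
  FM08: 4 × 6 × 9 = 216
Highest RPN is 600 → FM04.

FM04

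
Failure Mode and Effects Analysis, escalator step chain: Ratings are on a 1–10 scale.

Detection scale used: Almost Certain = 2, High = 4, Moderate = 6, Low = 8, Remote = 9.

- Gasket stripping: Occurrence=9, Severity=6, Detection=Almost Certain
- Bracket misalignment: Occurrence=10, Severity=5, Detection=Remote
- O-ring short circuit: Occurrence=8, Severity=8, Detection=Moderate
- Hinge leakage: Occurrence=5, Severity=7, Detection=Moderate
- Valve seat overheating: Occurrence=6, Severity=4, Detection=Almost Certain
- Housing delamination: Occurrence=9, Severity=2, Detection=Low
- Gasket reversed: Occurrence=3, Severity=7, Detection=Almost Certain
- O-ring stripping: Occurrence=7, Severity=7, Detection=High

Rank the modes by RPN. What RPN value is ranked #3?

RPN = Severity × Occurrence × Detection:
  Gasket stripping: 6 × 9 × 2 = 108
  Bracket misalignment: 5 × 10 × 9 = 450
  O-ring short circuit: 8 × 8 × 6 = 384
  Hinge leakage: 7 × 5 × 6 = 210
  Valve seat overheating: 4 × 6 × 2 = 48
  Housing delamination: 2 × 9 × 8 = 144
  Gasket reversed: 7 × 3 × 2 = 42
  O-ring stripping: 7 × 7 × 4 = 196
Sorted descending: 450, 384, 210, 196, 144, 108, 48, 42.
The third-highest RPN is 210 (Hinge leakage).

210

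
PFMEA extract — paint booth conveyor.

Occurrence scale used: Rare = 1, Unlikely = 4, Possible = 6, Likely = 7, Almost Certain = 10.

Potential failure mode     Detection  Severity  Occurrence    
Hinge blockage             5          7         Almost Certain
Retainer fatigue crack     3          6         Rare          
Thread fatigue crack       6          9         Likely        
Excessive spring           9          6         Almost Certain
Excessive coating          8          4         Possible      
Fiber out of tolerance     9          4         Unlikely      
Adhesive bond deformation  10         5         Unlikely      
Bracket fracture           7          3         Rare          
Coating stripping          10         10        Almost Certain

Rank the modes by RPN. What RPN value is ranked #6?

RPN = Severity × Occurrence × Detection:
  Hinge blockage: 7 × 10 × 5 = 350
  Retainer fatigue crack: 6 × 1 × 3 = 18
  Thread fatigue crack: 9 × 7 × 6 = 378
  Excessive spring: 6 × 10 × 9 = 540
  Excessive coating: 4 × 6 × 8 = 192
  Fiber out of tolerance: 4 × 4 × 9 = 144
  Adhesive bond deformation: 5 × 4 × 10 = 200
  Bracket fracture: 3 × 1 × 7 = 21
  Coating stripping: 10 × 10 × 10 = 1000
Sorted descending: 1000, 540, 378, 350, 200, 192, 144, 21, 18.
The sixth-highest RPN is 192 (Excessive coating).

192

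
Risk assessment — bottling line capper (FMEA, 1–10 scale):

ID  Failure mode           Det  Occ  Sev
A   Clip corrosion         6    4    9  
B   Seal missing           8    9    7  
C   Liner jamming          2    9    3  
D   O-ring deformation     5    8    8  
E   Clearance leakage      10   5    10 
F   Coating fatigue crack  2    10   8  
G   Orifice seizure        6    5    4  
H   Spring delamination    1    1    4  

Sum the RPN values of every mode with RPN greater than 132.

1700

RPN = Severity × Occurrence × Detection:
  A: 9 × 4 × 6 = 216
  B: 7 × 9 × 8 = 504
  C: 3 × 9 × 2 = 54
  D: 8 × 8 × 5 = 320
  E: 10 × 5 × 10 = 500
  F: 8 × 10 × 2 = 160
  G: 4 × 5 × 6 = 120
  H: 4 × 1 × 1 = 4
RPN > 132: A (216), B (504), D (320), E (500), F (160).
Sum: 216 + 504 + 320 + 500 + 160 = 1700.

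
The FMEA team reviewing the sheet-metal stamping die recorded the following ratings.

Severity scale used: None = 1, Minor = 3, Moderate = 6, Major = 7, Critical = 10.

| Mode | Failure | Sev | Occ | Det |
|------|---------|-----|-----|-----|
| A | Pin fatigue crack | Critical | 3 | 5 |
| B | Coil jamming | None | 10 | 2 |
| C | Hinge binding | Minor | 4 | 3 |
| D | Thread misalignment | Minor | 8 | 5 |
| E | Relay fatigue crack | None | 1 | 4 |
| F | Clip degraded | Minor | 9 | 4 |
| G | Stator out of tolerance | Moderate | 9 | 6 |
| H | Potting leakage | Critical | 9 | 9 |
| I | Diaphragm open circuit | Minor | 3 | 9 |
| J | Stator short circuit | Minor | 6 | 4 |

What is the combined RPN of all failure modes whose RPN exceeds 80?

1593

RPN = Severity × Occurrence × Detection:
  A: 10 × 3 × 5 = 150
  B: 1 × 10 × 2 = 20
  C: 3 × 4 × 3 = 36
  D: 3 × 8 × 5 = 120
  E: 1 × 1 × 4 = 4
  F: 3 × 9 × 4 = 108
  G: 6 × 9 × 6 = 324
  H: 10 × 9 × 9 = 810
  I: 3 × 3 × 9 = 81
  J: 3 × 6 × 4 = 72
RPN > 80: A (150), D (120), F (108), G (324), H (810), I (81).
Sum: 150 + 120 + 108 + 324 + 810 + 81 = 1593.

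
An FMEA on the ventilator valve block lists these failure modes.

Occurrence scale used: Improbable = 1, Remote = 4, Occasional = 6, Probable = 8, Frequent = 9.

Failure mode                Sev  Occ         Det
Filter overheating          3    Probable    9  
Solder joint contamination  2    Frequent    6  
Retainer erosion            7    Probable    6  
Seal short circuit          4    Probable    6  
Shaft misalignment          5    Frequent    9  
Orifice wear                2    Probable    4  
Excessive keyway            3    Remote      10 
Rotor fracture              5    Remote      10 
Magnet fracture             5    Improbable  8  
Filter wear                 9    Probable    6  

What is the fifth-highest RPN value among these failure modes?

RPN = Severity × Occurrence × Detection:
  Filter overheating: 3 × 8 × 9 = 216
  Solder joint contamination: 2 × 9 × 6 = 108
  Retainer erosion: 7 × 8 × 6 = 336
  Seal short circuit: 4 × 8 × 6 = 192
  Shaft misalignment: 5 × 9 × 9 = 405
  Orifice wear: 2 × 8 × 4 = 64
  Excessive keyway: 3 × 4 × 10 = 120
  Rotor fracture: 5 × 4 × 10 = 200
  Magnet fracture: 5 × 1 × 8 = 40
  Filter wear: 9 × 8 × 6 = 432
Sorted descending: 432, 405, 336, 216, 200, 192, 120, 108, 64, 40.
The fifth-highest RPN is 200 (Rotor fracture).

200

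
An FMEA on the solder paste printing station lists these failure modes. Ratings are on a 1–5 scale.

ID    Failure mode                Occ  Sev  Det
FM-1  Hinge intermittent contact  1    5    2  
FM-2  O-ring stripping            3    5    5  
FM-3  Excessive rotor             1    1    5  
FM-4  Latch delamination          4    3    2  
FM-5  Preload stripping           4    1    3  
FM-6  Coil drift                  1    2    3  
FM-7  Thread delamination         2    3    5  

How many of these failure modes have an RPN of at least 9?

RPN = Severity × Occurrence × Detection:
  FM-1: 5 × 1 × 2 = 10
  FM-2: 5 × 3 × 5 = 75
  FM-3: 1 × 1 × 5 = 5
  FM-4: 3 × 4 × 2 = 24
  FM-5: 1 × 4 × 3 = 12
  FM-6: 2 × 1 × 3 = 6
  FM-7: 3 × 2 × 5 = 30
Modes with RPN ≥ 9: FM-1 (10), FM-2 (75), FM-4 (24), FM-5 (12), FM-7 (30) → 5.

5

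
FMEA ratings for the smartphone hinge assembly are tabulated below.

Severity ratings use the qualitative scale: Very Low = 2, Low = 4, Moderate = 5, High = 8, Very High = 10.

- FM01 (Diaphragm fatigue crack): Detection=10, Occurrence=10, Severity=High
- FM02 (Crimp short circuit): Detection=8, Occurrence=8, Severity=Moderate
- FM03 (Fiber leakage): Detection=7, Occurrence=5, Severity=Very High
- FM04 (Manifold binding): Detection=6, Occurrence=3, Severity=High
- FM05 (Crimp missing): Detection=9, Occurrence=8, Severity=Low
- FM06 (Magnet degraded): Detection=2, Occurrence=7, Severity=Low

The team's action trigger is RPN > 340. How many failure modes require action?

2

RPN = Severity × Occurrence × Detection:
  FM01: 8 × 10 × 10 = 800
  FM02: 5 × 8 × 8 = 320
  FM03: 10 × 5 × 7 = 350
  FM04: 8 × 3 × 6 = 144
  FM05: 4 × 8 × 9 = 288
  FM06: 4 × 7 × 2 = 56
Modes with RPN > 340: FM01 (800), FM03 (350) → 2.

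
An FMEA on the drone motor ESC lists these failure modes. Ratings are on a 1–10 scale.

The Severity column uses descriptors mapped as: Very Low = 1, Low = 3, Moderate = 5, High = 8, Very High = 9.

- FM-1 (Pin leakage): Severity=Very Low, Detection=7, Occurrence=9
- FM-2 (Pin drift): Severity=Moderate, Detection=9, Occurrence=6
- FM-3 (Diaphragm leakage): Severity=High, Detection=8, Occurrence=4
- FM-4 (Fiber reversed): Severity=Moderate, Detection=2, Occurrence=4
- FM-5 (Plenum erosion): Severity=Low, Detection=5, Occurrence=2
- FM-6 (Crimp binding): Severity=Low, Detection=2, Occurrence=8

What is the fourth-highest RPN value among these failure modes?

48

RPN = Severity × Occurrence × Detection:
  FM-1: 1 × 9 × 7 = 63
  FM-2: 5 × 6 × 9 = 270
  FM-3: 8 × 4 × 8 = 256
  FM-4: 5 × 4 × 2 = 40
  FM-5: 3 × 2 × 5 = 30
  FM-6: 3 × 8 × 2 = 48
Sorted descending: 270, 256, 63, 48, 40, 30.
The fourth-highest RPN is 48 (FM-6).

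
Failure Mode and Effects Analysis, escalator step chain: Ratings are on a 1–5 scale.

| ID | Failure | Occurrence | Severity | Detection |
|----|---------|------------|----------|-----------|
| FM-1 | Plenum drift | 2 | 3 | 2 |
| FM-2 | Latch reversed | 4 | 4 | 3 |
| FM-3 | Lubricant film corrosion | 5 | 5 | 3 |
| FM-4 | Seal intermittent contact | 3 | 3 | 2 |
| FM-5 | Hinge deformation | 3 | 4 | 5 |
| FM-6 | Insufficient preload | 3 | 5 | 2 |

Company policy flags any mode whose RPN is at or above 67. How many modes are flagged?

RPN = Severity × Occurrence × Detection:
  FM-1: 3 × 2 × 2 = 12
  FM-2: 4 × 4 × 3 = 48
  FM-3: 5 × 5 × 3 = 75
  FM-4: 3 × 3 × 2 = 18
  FM-5: 4 × 3 × 5 = 60
  FM-6: 5 × 3 × 2 = 30
Modes with RPN ≥ 67: FM-3 (75) → 1.

1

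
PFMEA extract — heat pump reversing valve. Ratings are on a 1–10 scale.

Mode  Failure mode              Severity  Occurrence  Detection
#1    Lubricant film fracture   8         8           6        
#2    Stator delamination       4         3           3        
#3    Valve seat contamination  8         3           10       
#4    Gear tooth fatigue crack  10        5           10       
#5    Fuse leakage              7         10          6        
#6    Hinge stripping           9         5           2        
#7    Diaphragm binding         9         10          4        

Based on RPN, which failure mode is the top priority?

#4

RPN = Severity × Occurrence × Detection:
  #1: 8 × 8 × 6 = 384
  #2: 4 × 3 × 3 = 36
  #3: 8 × 3 × 10 = 240
  #4: 10 × 5 × 10 = 500
  #5: 7 × 10 × 6 = 420
  #6: 9 × 5 × 2 = 90
  #7: 9 × 10 × 4 = 360
Highest RPN is 500 → #4.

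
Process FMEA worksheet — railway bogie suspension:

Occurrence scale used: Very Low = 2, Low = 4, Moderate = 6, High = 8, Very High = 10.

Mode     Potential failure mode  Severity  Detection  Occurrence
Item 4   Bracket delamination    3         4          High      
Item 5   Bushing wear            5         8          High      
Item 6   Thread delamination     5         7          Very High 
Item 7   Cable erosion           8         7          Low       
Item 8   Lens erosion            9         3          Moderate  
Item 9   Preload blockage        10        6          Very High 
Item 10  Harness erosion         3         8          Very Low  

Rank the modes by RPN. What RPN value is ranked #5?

162

RPN = Severity × Occurrence × Detection:
  Item 4: 3 × 8 × 4 = 96
  Item 5: 5 × 8 × 8 = 320
  Item 6: 5 × 10 × 7 = 350
  Item 7: 8 × 4 × 7 = 224
  Item 8: 9 × 6 × 3 = 162
  Item 9: 10 × 10 × 6 = 600
  Item 10: 3 × 2 × 8 = 48
Sorted descending: 600, 350, 320, 224, 162, 96, 48.
The fifth-highest RPN is 162 (Item 8).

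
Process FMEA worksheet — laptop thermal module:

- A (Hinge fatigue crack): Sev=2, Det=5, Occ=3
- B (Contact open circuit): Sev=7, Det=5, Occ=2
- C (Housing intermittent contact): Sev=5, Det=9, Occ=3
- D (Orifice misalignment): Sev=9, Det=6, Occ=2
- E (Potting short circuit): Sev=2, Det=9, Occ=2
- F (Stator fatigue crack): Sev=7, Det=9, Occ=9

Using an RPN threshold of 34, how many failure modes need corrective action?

RPN = Severity × Occurrence × Detection:
  A: 2 × 3 × 5 = 30
  B: 7 × 2 × 5 = 70
  C: 5 × 3 × 9 = 135
  D: 9 × 2 × 6 = 108
  E: 2 × 2 × 9 = 36
  F: 7 × 9 × 9 = 567
Modes with RPN ≥ 34: B (70), C (135), D (108), E (36), F (567) → 5.

5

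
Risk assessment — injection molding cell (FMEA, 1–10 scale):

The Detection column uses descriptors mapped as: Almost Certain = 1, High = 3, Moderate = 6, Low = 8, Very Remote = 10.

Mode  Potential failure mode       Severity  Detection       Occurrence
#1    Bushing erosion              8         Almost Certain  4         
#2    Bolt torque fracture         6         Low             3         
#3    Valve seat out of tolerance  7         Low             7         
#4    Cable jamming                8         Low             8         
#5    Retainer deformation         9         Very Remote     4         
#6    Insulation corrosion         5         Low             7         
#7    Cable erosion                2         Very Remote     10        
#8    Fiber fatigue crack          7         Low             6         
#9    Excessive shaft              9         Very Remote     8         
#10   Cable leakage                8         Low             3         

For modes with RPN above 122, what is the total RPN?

3136

RPN = Severity × Occurrence × Detection:
  #1: 8 × 4 × 1 = 32
  #2: 6 × 3 × 8 = 144
  #3: 7 × 7 × 8 = 392
  #4: 8 × 8 × 8 = 512
  #5: 9 × 4 × 10 = 360
  #6: 5 × 7 × 8 = 280
  #7: 2 × 10 × 10 = 200
  #8: 7 × 6 × 8 = 336
  #9: 9 × 8 × 10 = 720
  #10: 8 × 3 × 8 = 192
RPN > 122: #2 (144), #3 (392), #4 (512), #5 (360), #6 (280), #7 (200), #8 (336), #9 (720), #10 (192).
Sum: 144 + 392 + 512 + 360 + 280 + 200 + 336 + 720 + 192 = 3136.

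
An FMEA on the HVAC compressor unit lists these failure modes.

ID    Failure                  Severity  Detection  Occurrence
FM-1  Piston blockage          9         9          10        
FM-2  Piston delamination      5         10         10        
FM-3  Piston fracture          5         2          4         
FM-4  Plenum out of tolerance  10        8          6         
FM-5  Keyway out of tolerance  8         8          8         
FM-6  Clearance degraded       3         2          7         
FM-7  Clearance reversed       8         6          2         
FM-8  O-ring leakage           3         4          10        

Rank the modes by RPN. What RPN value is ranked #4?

480

RPN = Severity × Occurrence × Detection:
  FM-1: 9 × 10 × 9 = 810
  FM-2: 5 × 10 × 10 = 500
  FM-3: 5 × 4 × 2 = 40
  FM-4: 10 × 6 × 8 = 480
  FM-5: 8 × 8 × 8 = 512
  FM-6: 3 × 7 × 2 = 42
  FM-7: 8 × 2 × 6 = 96
  FM-8: 3 × 10 × 4 = 120
Sorted descending: 810, 512, 500, 480, 120, 96, 42, 40.
The fourth-highest RPN is 480 (FM-4).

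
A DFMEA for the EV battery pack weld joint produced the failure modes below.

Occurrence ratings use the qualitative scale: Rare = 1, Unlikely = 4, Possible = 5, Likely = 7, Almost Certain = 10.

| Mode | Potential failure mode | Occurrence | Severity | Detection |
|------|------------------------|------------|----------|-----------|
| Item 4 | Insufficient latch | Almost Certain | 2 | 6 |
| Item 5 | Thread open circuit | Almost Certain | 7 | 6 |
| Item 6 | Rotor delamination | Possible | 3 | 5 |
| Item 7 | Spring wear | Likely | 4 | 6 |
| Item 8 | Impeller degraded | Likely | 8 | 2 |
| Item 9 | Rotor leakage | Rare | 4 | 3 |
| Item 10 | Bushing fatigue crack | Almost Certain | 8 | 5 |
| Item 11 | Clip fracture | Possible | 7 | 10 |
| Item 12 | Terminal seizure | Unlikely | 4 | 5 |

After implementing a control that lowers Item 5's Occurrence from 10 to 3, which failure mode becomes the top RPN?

RPN = Severity × Occurrence × Detection:
  Item 4: 2 × 10 × 6 = 120
  Item 5: 7 × 10 × 6 = 420
  Item 6: 3 × 5 × 5 = 75
  Item 7: 4 × 7 × 6 = 168
  Item 8: 8 × 7 × 2 = 112
  Item 9: 4 × 1 × 3 = 12
  Item 10: 8 × 10 × 5 = 400
  Item 11: 7 × 5 × 10 = 350
  Item 12: 4 × 4 × 5 = 80
After action: Item 5 → 7 × 3 × 6 = 126.
Revised RPNs: Item 10=400, Item 11=350, Item 7=168, Item 5=126, Item 4=120, Item 8=112, Item 12=80, Item 6=75, Item 9=12.
Highest is now Item 10 (400).

Item 10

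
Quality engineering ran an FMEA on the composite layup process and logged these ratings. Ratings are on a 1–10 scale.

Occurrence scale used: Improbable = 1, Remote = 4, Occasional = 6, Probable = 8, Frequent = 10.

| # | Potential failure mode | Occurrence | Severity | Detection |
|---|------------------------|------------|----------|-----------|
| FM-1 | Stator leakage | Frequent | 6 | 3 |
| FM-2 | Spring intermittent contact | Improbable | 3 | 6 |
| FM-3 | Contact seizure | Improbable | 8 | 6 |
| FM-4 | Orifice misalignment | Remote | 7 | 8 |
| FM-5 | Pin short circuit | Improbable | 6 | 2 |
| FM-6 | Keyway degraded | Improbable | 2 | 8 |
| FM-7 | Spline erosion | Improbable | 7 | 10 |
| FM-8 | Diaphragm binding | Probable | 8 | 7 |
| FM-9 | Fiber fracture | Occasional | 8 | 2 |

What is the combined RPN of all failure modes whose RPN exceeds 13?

RPN = Severity × Occurrence × Detection:
  FM-1: 6 × 10 × 3 = 180
  FM-2: 3 × 1 × 6 = 18
  FM-3: 8 × 1 × 6 = 48
  FM-4: 7 × 4 × 8 = 224
  FM-5: 6 × 1 × 2 = 12
  FM-6: 2 × 1 × 8 = 16
  FM-7: 7 × 1 × 10 = 70
  FM-8: 8 × 8 × 7 = 448
  FM-9: 8 × 6 × 2 = 96
RPN > 13: FM-1 (180), FM-2 (18), FM-3 (48), FM-4 (224), FM-6 (16), FM-7 (70), FM-8 (448), FM-9 (96).
Sum: 180 + 18 + 48 + 224 + 16 + 70 + 448 + 96 = 1100.

1100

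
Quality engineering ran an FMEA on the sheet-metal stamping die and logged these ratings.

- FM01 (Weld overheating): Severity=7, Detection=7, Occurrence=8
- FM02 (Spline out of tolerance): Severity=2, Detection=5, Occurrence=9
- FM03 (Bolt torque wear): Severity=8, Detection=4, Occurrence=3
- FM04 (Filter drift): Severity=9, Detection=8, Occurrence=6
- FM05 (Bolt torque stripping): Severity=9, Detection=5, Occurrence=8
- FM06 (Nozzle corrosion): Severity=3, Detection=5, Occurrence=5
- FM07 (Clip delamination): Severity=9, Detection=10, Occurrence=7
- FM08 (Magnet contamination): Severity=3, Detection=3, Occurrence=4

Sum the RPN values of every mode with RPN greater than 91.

1910

RPN = Severity × Occurrence × Detection:
  FM01: 7 × 8 × 7 = 392
  FM02: 2 × 9 × 5 = 90
  FM03: 8 × 3 × 4 = 96
  FM04: 9 × 6 × 8 = 432
  FM05: 9 × 8 × 5 = 360
  FM06: 3 × 5 × 5 = 75
  FM07: 9 × 7 × 10 = 630
  FM08: 3 × 4 × 3 = 36
RPN > 91: FM01 (392), FM03 (96), FM04 (432), FM05 (360), FM07 (630).
Sum: 392 + 96 + 432 + 360 + 630 = 1910.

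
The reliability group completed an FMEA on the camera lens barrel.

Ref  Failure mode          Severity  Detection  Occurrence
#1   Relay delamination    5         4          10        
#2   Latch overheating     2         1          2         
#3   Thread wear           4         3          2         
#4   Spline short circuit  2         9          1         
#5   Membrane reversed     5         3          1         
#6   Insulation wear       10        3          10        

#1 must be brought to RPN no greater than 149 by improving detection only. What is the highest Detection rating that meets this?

2

#1: S=5, O=10, D=4 → current RPN = 200.
Fixed product = 50. Need 50 × D ≤ 149, so D ≤ 149/50 = 2.98.
Maximum integer Detection rating = 2 (gives RPN 100; D=3 would give 150 > 149).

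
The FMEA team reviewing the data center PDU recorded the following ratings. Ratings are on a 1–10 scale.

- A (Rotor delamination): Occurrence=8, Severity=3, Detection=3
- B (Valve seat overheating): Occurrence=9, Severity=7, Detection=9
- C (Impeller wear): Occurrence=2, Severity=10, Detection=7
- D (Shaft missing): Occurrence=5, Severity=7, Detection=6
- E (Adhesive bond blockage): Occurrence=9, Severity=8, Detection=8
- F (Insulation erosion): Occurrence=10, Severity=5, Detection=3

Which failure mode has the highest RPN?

E

RPN = Severity × Occurrence × Detection:
  A: 3 × 8 × 3 = 72
  B: 7 × 9 × 9 = 567
  C: 10 × 2 × 7 = 140
  D: 7 × 5 × 6 = 210
  E: 8 × 9 × 8 = 576
  F: 5 × 10 × 3 = 150
Highest RPN is 576 → E.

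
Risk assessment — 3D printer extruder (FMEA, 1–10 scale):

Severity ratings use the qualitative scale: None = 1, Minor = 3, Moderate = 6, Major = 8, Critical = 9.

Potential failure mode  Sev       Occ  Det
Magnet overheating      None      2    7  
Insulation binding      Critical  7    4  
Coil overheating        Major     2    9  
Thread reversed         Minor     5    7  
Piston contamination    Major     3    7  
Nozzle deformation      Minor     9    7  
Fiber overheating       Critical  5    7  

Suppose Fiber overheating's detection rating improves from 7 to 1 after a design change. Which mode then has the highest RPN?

Insulation binding

RPN = Severity × Occurrence × Detection:
  Magnet overheating: 1 × 2 × 7 = 14
  Insulation binding: 9 × 7 × 4 = 252
  Coil overheating: 8 × 2 × 9 = 144
  Thread reversed: 3 × 5 × 7 = 105
  Piston contamination: 8 × 3 × 7 = 168
  Nozzle deformation: 3 × 9 × 7 = 189
  Fiber overheating: 9 × 5 × 7 = 315
After action: Fiber overheating → 9 × 5 × 1 = 45.
Revised RPNs: Insulation binding=252, Nozzle deformation=189, Piston contamination=168, Coil overheating=144, Thread reversed=105, Fiber overheating=45, Magnet overheating=14.
Highest is now Insulation binding (252).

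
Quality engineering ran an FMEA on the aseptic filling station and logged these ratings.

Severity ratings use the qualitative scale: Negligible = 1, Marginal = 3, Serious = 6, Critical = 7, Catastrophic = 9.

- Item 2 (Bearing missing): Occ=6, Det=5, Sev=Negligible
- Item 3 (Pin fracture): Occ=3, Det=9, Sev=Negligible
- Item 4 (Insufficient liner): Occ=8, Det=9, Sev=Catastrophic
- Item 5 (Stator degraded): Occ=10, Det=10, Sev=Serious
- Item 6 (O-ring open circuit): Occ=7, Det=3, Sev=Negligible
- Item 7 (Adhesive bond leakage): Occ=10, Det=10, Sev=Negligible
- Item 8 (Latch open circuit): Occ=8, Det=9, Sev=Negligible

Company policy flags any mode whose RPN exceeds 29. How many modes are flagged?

5

RPN = Severity × Occurrence × Detection:
  Item 2: 1 × 6 × 5 = 30
  Item 3: 1 × 3 × 9 = 27
  Item 4: 9 × 8 × 9 = 648
  Item 5: 6 × 10 × 10 = 600
  Item 6: 1 × 7 × 3 = 21
  Item 7: 1 × 10 × 10 = 100
  Item 8: 1 × 8 × 9 = 72
Modes with RPN > 29: Item 2 (30), Item 4 (648), Item 5 (600), Item 7 (100), Item 8 (72) → 5.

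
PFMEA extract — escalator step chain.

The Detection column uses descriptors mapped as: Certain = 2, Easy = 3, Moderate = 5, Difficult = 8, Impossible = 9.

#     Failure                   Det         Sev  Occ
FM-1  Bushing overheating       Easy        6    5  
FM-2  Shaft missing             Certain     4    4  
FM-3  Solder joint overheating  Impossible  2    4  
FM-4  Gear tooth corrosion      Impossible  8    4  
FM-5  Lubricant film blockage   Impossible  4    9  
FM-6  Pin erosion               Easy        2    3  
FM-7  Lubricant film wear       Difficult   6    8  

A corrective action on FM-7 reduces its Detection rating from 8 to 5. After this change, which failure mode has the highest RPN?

FM-5

RPN = Severity × Occurrence × Detection:
  FM-1: 6 × 5 × 3 = 90
  FM-2: 4 × 4 × 2 = 32
  FM-3: 2 × 4 × 9 = 72
  FM-4: 8 × 4 × 9 = 288
  FM-5: 4 × 9 × 9 = 324
  FM-6: 2 × 3 × 3 = 18
  FM-7: 6 × 8 × 8 = 384
After action: FM-7 → 6 × 8 × 5 = 240.
Revised RPNs: FM-5=324, FM-4=288, FM-7=240, FM-1=90, FM-3=72, FM-2=32, FM-6=18.
Highest is now FM-5 (324).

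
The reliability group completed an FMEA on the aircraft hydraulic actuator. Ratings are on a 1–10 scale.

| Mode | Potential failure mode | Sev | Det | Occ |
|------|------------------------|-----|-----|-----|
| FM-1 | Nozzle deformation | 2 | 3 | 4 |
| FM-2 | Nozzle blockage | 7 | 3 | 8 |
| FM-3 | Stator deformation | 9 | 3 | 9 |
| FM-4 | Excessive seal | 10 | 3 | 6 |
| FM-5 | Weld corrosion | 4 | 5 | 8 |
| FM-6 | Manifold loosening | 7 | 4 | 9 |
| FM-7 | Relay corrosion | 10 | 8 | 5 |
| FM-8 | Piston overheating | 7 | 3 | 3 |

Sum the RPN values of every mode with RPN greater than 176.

1075

RPN = Severity × Occurrence × Detection:
  FM-1: 2 × 4 × 3 = 24
  FM-2: 7 × 8 × 3 = 168
  FM-3: 9 × 9 × 3 = 243
  FM-4: 10 × 6 × 3 = 180
  FM-5: 4 × 8 × 5 = 160
  FM-6: 7 × 9 × 4 = 252
  FM-7: 10 × 5 × 8 = 400
  FM-8: 7 × 3 × 3 = 63
RPN > 176: FM-3 (243), FM-4 (180), FM-6 (252), FM-7 (400).
Sum: 243 + 180 + 252 + 400 = 1075.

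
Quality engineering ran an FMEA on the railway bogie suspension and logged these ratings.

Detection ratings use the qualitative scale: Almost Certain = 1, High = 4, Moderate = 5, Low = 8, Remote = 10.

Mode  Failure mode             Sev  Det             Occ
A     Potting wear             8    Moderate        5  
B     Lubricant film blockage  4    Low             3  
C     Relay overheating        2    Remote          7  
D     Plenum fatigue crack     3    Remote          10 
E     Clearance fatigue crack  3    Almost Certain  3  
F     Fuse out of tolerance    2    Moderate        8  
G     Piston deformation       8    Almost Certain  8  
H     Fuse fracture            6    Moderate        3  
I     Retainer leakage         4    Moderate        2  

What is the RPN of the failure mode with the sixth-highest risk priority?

80

RPN = Severity × Occurrence × Detection:
  A: 8 × 5 × 5 = 200
  B: 4 × 3 × 8 = 96
  C: 2 × 7 × 10 = 140
  D: 3 × 10 × 10 = 300
  E: 3 × 3 × 1 = 9
  F: 2 × 8 × 5 = 80
  G: 8 × 8 × 1 = 64
  H: 6 × 3 × 5 = 90
  I: 4 × 2 × 5 = 40
Sorted descending: 300, 200, 140, 96, 90, 80, 64, 40, 9.
The sixth-highest RPN is 80 (F).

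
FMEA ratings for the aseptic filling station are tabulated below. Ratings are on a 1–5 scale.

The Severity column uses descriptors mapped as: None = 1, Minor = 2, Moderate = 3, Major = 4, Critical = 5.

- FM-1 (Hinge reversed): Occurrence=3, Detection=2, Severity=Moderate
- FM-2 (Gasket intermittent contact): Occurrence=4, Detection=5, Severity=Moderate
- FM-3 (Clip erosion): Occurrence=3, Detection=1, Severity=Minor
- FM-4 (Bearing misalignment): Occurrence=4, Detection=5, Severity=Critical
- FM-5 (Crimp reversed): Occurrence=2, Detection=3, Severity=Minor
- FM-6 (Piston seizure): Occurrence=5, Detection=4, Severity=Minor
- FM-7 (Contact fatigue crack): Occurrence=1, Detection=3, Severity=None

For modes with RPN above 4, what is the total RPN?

236

RPN = Severity × Occurrence × Detection:
  FM-1: 3 × 3 × 2 = 18
  FM-2: 3 × 4 × 5 = 60
  FM-3: 2 × 3 × 1 = 6
  FM-4: 5 × 4 × 5 = 100
  FM-5: 2 × 2 × 3 = 12
  FM-6: 2 × 5 × 4 = 40
  FM-7: 1 × 1 × 3 = 3
RPN > 4: FM-1 (18), FM-2 (60), FM-3 (6), FM-4 (100), FM-5 (12), FM-6 (40).
Sum: 18 + 60 + 6 + 100 + 12 + 40 = 236.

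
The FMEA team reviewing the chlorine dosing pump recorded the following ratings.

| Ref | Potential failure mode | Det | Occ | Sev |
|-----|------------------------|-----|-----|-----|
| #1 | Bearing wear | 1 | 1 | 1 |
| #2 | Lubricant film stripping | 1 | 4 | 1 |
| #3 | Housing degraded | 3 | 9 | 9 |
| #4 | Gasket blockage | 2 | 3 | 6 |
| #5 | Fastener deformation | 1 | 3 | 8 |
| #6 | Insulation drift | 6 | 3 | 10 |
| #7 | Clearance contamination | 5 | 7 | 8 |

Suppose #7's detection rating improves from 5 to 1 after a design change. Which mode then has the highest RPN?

RPN = Severity × Occurrence × Detection:
  #1: 1 × 1 × 1 = 1
  #2: 1 × 4 × 1 = 4
  #3: 9 × 9 × 3 = 243
  #4: 6 × 3 × 2 = 36
  #5: 8 × 3 × 1 = 24
  #6: 10 × 3 × 6 = 180
  #7: 8 × 7 × 5 = 280
After action: #7 → 8 × 7 × 1 = 56.
Revised RPNs: #3=243, #6=180, #7=56, #4=36, #5=24, #2=4, #1=1.
Highest is now #3 (243).

#3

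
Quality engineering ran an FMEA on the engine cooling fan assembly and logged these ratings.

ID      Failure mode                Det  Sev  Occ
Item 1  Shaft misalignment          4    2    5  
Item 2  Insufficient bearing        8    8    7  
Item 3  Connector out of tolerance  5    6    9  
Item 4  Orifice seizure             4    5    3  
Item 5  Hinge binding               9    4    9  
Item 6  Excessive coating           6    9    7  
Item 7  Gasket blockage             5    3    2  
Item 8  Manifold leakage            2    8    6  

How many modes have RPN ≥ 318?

3

RPN = Severity × Occurrence × Detection:
  Item 1: 2 × 5 × 4 = 40
  Item 2: 8 × 7 × 8 = 448
  Item 3: 6 × 9 × 5 = 270
  Item 4: 5 × 3 × 4 = 60
  Item 5: 4 × 9 × 9 = 324
  Item 6: 9 × 7 × 6 = 378
  Item 7: 3 × 2 × 5 = 30
  Item 8: 8 × 6 × 2 = 96
Modes with RPN ≥ 318: Item 2 (448), Item 5 (324), Item 6 (378) → 3.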